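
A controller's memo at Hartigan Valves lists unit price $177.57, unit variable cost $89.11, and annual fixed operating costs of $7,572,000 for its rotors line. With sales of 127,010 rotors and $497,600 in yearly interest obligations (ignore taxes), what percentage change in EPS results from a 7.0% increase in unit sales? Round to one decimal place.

+24.8%

Contribution at this volume is 127,010 × $88.46 = $11,235,304.60.
Operating income = contribution − fixed costs = $11,235,304.60 − $7,572,000 = $3,663,304.60.
After interest of $497,600.00, pre-tax earnings = $3,165,704.60.
Degree of combined leverage = contribution ÷ (EBIT − I) = $11,235,304.60 ÷ $3,165,704.60 = 3.5491.
%ΔEPS = DCL × %ΔSales = 3.5491 × +7.0% = +24.8%.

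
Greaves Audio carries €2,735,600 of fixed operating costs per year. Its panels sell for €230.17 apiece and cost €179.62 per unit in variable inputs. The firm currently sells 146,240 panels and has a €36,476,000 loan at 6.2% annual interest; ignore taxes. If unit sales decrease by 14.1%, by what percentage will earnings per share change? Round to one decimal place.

-43.5%

Total contribution margin = 146,240 × €50.55 = €7,392,432.00.
EBIT = €7,392,432.00 − €2,735,600 = €4,656,832.00.
After interest of €2,261,512.00, pre-tax earnings = €2,395,320.00.
DCL = total CM / (EBIT − I) = €7,392,432.00 / €2,395,320.00 = 3.0862.
EPS therefore changes by 3.0862 × (-14.1%) = -43.5%.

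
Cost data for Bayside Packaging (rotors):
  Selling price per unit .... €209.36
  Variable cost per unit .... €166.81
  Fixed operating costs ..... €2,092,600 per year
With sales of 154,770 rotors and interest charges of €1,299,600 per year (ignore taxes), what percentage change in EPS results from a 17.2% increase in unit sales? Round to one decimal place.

Total contribution margin = 154,770 × €42.55 = €6,585,463.50.
EBIT = €6,585,463.50 − €2,092,600 = €4,492,863.50.
Interest = €1,299,600.00, so EBIT − I = €3,193,263.50.
Degree of combined leverage = contribution ÷ (EBIT − I) = €6,585,463.50 ÷ €3,193,263.50 = 2.0623.
%ΔEPS = DCL × %ΔSales = 2.0623 × +17.2% = +35.5%.

+35.5%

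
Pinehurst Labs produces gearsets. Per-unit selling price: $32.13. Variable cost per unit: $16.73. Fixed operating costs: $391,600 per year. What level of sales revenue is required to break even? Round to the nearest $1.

$817,020

CM per unit = $32.13 − $16.73 = $15.40; CM ratio = $15.40 / $32.13 = 0.4793.
Break-even revenue = fixed costs × price ÷ CM = $391,600 × $32.13 ÷ $15.40 = $817,020.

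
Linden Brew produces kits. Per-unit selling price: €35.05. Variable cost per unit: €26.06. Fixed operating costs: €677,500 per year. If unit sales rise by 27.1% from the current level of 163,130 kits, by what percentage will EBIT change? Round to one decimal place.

At 163,130 units, contribution = 163,130 × €8.99 = €1,466,538.70.
Subtracting fixed costs: EBIT = €1,466,538.70 − €677,500 = €789,038.70.
So DOL = total CM / EBIT = €1,466,538.70 / €789,038.70 = 1.8586.
%ΔEBIT = DOL × %ΔSales = 1.8586 × +27.1% = +50.4%.

+50.4%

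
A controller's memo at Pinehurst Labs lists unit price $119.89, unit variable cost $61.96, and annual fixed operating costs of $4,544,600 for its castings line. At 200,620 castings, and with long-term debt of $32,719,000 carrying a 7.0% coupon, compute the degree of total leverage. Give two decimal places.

2.43

Contribution at this volume is 200,620 × $57.93 = $11,621,916.60.
Subtracting fixed costs: EBIT = $11,621,916.60 − $4,544,600 = $7,077,316.60. Interest = $2,290,330.00, so EBIT − I = $4,786,986.60.
DCL = contribution ÷ (EBIT − I) = $11,621,916.60 ÷ $4,786,986.60 = 2.4278.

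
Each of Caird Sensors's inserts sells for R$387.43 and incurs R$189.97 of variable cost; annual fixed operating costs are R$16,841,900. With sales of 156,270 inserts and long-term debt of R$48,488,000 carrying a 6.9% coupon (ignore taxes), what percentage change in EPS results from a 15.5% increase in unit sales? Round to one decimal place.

+44.8%

At 156,270 units, contribution = 156,270 × R$197.46 = R$30,857,074.20.
Operating income = contribution − fixed costs = R$30,857,074.20 − R$16,841,900 = R$14,015,174.20.
After interest of R$3,345,672.00, pre-tax earnings = R$10,669,502.20.
Degree of combined leverage = contribution ÷ (EBIT − I) = R$30,857,074.20 ÷ R$10,669,502.20 = 2.8921.
%ΔEPS = DCL × %ΔSales = 2.8921 × +15.5% = +44.8%.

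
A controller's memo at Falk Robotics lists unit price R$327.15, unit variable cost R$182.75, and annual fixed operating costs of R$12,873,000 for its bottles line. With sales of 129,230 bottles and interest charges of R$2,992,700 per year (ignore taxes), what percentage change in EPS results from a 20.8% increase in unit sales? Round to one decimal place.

+138.9%

Contribution at this volume is 129,230 × R$144.40 = R$18,660,812.00.
Operating income = contribution − fixed costs = R$18,660,812.00 − R$12,873,000 = R$5,787,812.00.
Interest = R$2,992,700.00, so EBIT − I = R$2,795,112.00.
DCL = total CM / (EBIT − I) = R$18,660,812.00 / R$2,795,112.00 = 6.6762.
%ΔEPS = DCL × %ΔSales = 6.6762 × +20.8% = +138.9%.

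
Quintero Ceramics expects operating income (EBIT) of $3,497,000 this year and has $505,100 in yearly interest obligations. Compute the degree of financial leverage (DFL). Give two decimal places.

Annual interest charges come to $505,100.00.
DFL = EBIT ÷ (EBIT − I) = $3,497,000 ÷ ($3,497,000 − $505,100.00) = $3,497,000 ÷ $2,991,900.00 = 1.1688.

1.17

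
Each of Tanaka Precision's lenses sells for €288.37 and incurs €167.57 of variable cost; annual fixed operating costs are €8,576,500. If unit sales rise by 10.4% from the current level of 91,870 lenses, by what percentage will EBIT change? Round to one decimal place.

Total contribution margin = 91,870 × €120.80 = €11,097,896.00.
Operating income = contribution − fixed costs = €11,097,896.00 − €8,576,500 = €2,521,396.00.
Degree of operating leverage = €11,097,896.00 / €2,521,396.00 = 4.4015.
So EBIT moves 4.4015 × (+10.4%) = +45.8%.

+45.8%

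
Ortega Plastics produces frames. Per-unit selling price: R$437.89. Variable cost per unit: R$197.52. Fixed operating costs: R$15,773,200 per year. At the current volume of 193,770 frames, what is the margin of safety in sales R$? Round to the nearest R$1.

Contribution margin per unit = R$437.89 − R$197.52 = R$240.37. Break-even units = R$15,773,200 ÷ R$240.37 = 65,620.50; break-even revenue = 65,620.50 × R$437.89 = R$28,734,561.50.
Current sales = 193,770 × R$437.89 = R$84,849,945.30.
Margin of safety = R$84,849,945.30 − R$28,734,561.50 = R$56,115,384.

R$56,115,384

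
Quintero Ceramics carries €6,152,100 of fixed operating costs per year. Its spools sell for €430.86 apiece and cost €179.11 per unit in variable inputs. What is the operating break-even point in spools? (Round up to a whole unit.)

24,438 spools

Contribution margin per unit = €430.86 − €179.11 = €251.75.
Break-even volume = fixed costs ÷ CM per unit = €6,152,100 ÷ €251.75 = 24,437.34, so 24,438 spools.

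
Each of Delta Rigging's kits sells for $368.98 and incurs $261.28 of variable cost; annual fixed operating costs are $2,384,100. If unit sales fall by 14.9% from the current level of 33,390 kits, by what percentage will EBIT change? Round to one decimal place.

-44.2%

Total contribution margin = 33,390 × $107.70 = $3,596,103.00.
Operating income = contribution − fixed costs = $3,596,103.00 − $2,384,100 = $1,212,003.00.
Degree of operating leverage = $3,596,103.00 / $1,212,003.00 = 2.9671.
%ΔEBIT = DOL × %ΔSales = 2.9671 × -14.9% = -44.2%.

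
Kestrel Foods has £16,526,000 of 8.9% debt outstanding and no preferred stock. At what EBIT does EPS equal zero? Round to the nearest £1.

£1,470,814

Annual interest = 8.9% × £16,526,000 = £1,470,814.00.
With no preferred dividends, EPS = 0 when EBIT exactly covers interest, so the financial break-even EBIT is £1,470,814.00.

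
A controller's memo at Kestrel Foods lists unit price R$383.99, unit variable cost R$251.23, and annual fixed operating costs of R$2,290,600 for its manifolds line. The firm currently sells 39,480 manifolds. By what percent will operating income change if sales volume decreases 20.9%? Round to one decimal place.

Total contribution margin = 39,480 × R$132.76 = R$5,241,364.80.
EBIT = R$5,241,364.80 − R$2,290,600 = R$2,950,764.80.
DOL = contribution ÷ EBIT = R$5,241,364.80 ÷ R$2,950,764.80 = 1.7763.
So EBIT moves 1.7763 × (-20.9%) = -37.1%.

-37.1%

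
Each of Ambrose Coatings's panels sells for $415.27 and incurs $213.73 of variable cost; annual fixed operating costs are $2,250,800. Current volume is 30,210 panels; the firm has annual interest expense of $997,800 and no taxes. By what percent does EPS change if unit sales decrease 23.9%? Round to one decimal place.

-51.2%

Total contribution margin = 30,210 × $201.54 = $6,088,523.40.
Operating income = contribution − fixed costs = $6,088,523.40 − $2,250,800 = $3,837,723.40.
Interest = $997,800.00, so EBIT − I = $2,839,923.40.
Degree of combined leverage = contribution ÷ (EBIT − I) = $6,088,523.40 ÷ $2,839,923.40 = 2.1439.
EPS therefore changes by 2.1439 × (-23.9%) = -51.2%.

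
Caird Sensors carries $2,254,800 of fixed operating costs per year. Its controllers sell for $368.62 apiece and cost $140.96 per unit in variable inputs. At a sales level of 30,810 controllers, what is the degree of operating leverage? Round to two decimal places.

Total contribution margin = 30,810 × $227.66 = $7,014,204.60.
Operating income = contribution − fixed costs = $7,014,204.60 − $2,254,800 = $4,759,404.60.
Degree of operating leverage = $7,014,204.60 / $4,759,404.60 = 1.4738.

1.47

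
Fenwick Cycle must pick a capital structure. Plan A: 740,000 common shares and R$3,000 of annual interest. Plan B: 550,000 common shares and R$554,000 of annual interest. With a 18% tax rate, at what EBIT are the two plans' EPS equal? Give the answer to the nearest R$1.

At indifference, (EBIT − 3,000)(1 − t)/740,000 = (EBIT − 554,000)(1 − t)/550,000.
The (1 − t) factor cancels: (EBIT − 3,000) × 550,000 = (EBIT − 554,000) × 740,000.
Solving, EBIT = (554,000·740,000 − 3,000·550,000) / (740,000 − 550,000) = 408,310,000,000 / 190,000 = 2,149,000.00.

R$2,149,000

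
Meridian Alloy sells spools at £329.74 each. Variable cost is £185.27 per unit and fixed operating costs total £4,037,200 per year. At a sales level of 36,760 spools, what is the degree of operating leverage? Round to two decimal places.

At 36,760 units, contribution = 36,760 × £144.47 = £5,310,717.20.
EBIT = £5,310,717.20 − £4,037,200 = £1,273,517.20.
Degree of operating leverage = £5,310,717.20 / £1,273,517.20 = 4.1701.

4.17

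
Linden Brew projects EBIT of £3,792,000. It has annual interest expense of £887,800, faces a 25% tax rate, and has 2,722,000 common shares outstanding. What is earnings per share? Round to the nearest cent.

£0.80

Pre-tax income = £3,792,000 − £887,800.00 = £2,904,200.00.
Net income = £2,904,200.00 × (1 − 0.25) = £2,178,150.00.
Per share: £2,178,150.00 / 2,722,000 shares = £0.80.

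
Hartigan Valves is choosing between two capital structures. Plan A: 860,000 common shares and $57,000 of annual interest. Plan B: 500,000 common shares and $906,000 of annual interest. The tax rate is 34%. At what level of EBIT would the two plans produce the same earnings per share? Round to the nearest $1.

At indifference, (EBIT − 57,000)(1 − t)/860,000 = (EBIT − 906,000)(1 − t)/500,000.
Cancelling (1 − t) and cross-multiplying: 500,000·(EBIT − 57,000) = 860,000·(EBIT − 906,000).
EBIT × (860,000 − 500,000) = 906,000 × 860,000 − 57,000 × 500,000 = 750,660,000,000, so EBIT = 750,660,000,000 ÷ 360,000 = 2,085,166.67.

$2,085,167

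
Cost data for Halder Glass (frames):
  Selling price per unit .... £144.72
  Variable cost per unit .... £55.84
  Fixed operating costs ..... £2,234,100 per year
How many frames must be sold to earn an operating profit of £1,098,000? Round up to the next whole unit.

Each unit contributes £144.72 − £55.84 = £88.88.
Units = (FC + target) / CM = (£2,234,100 + £1,098,000) / £88.88 = 37,489.87, so 37,490 frames.

37,490 frames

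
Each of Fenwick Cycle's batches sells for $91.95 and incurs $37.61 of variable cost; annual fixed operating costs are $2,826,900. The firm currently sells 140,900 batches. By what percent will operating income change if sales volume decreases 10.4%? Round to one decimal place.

Total contribution margin = 140,900 × $54.34 = $7,656,506.00.
Subtracting fixed costs: EBIT = $7,656,506.00 − $2,826,900 = $4,829,606.00.
Degree of operating leverage = $7,656,506.00 / $4,829,606.00 = 1.5853.
Operating income changes by 1.5853 × -10.4% = -16.5%.

-16.5%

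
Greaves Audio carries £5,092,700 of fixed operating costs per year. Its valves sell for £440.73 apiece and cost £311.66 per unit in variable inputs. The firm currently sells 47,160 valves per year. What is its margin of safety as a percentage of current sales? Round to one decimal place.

16.3%

Contribution margin per unit = £440.73 − £311.66 = £129.07. Break-even units = £5,092,700 ÷ £129.07 = 39,456.88; break-even revenue = 39,456.88 × £440.73 = £17,389,832.42.
Current sales = 47,160 × £440.73 = £20,784,826.80.
Margin of safety = (£20,784,826.80 − £17,389,832.42) ÷ £20,784,826.80 = 16.3%.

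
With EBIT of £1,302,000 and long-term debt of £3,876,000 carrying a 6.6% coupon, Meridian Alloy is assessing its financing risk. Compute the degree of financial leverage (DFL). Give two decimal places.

1.24

Annual interest charges come to £255,816.00.
Degree of financial leverage = EBIT / (EBIT − interest) = £1,302,000 / £1,046,184.00 = 1.2445.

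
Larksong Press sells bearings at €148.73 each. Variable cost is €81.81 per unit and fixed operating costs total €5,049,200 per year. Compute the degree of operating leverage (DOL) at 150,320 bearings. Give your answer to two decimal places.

2.01

Contribution at this volume is 150,320 × €66.92 = €10,059,414.40.
Subtracting fixed costs: EBIT = €10,059,414.40 − €5,049,200 = €5,010,214.40.
DOL = contribution ÷ EBIT = €10,059,414.40 ÷ €5,010,214.40 = 2.0078.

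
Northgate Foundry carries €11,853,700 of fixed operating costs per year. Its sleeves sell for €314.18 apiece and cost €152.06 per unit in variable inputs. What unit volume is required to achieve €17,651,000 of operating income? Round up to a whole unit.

Unit CM = price − variable cost = €314.18 − €152.06 = €162.12.
Required volume = (fixed costs + target profit) ÷ CM = (€11,853,700 + €17,651,000) ÷ €162.12 = 181,992.97, so 181,993 sleeves.

181,993 sleeves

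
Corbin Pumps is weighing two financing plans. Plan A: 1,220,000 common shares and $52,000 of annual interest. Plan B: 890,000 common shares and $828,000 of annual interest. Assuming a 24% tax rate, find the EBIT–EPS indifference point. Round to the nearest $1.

Set EPS_A = EPS_B: (EBIT − $52,000)(1 − 0.24) ÷ 1,220,000 = (EBIT − $828,000)(1 − 0.24) ÷ 890,000.
Cancelling (1 − t) and cross-multiplying: 890,000·(EBIT − 52,000) = 1,220,000·(EBIT − 828,000).
EBIT × (1,220,000 − 890,000) = 828,000 × 1,220,000 − 52,000 × 890,000 = 963,880,000,000, so EBIT = 963,880,000,000 ÷ 330,000 = 2,920,848.48.

$2,920,848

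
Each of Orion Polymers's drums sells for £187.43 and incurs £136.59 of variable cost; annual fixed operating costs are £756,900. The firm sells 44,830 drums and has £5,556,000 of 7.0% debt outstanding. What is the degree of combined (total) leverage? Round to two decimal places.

2.01

Contribution at this volume is 44,830 × £50.84 = £2,279,157.20.
EBIT = £2,279,157.20 − £756,900 = £1,522,257.20. Interest = £388,920.00.
DOL = £2,279,157.20 ÷ £1,522,257.20 = 1.4972; DFL = £1,522,257.20 ÷ £1,133,337.20 = 1.3432.
Combined leverage = 1.4972 × 1.3432 = 2.0110.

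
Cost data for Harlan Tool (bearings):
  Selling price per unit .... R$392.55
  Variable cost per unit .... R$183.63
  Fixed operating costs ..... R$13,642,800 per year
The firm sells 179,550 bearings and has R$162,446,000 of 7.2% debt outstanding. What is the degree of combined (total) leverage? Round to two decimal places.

3.08

At 179,550 units, contribution = 179,550 × R$208.92 = R$37,511,586.00.
EBIT = R$37,511,586.00 − R$13,642,800 = R$23,868,786.00. Interest = R$11,696,112.00.
DOL = R$37,511,586.00 ÷ R$23,868,786.00 = 1.5716; DFL = R$23,868,786.00 ÷ R$12,172,674.00 = 1.9608.
Combined leverage = 1.5716 × 1.9608 = 3.0816.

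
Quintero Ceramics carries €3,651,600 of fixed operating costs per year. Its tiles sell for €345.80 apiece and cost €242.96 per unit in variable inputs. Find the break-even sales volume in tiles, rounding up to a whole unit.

Contribution margin per unit = €345.80 − €242.96 = €102.84.
Break-even Q = €3,651,600 / €102.84 = 35,507.58 → 35,508 tiles.

35,508 tiles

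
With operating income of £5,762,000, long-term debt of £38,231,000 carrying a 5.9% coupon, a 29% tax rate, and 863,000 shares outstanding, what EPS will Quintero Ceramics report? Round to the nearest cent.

Interest = £2,255,629.00, so EBT = £5,762,000 − £2,255,629.00 = £3,506,371.00.
After tax at 29%: net income = £3,506,371.00 × 0.71 = £2,489,523.41.
EPS = £2,489,523.41 ÷ 863,000 = £2.88.

£2.88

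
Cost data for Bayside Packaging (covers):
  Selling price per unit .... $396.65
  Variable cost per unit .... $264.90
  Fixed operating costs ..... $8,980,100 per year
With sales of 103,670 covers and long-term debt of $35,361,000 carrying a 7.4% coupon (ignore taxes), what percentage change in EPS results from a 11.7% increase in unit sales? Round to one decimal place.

Total contribution margin = 103,670 × $131.75 = $13,658,522.50.
Subtracting fixed costs: EBIT = $13,658,522.50 − $8,980,100 = $4,678,422.50.
After interest of $2,616,714.00, pre-tax earnings = $2,061,708.50.
DCL = total CM / (EBIT − I) = $13,658,522.50 / $2,061,708.50 = 6.6249.
EPS therefore changes by 6.6249 × (+11.7%) = +77.5%.

+77.5%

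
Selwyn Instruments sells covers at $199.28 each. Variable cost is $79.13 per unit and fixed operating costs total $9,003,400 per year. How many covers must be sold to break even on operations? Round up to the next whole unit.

Each unit contributes $199.28 − $79.13 = $120.15.
Break-even Q = $9,003,400 / $120.15 = 74,934.67 → 74,935 covers.

74,935 covers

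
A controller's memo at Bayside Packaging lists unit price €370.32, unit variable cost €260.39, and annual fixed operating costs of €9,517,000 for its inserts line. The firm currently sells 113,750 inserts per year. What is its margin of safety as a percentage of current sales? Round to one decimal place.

Unit CM = price − variable cost = €370.32 − €260.39 = €109.93. Break-even units = €9,517,000 ÷ €109.93 = 86,573.27; break-even revenue = 86,573.27 × €370.32 = €32,059,814.79.
Actual sales revenue = 113,750 × €370.32 = €42,123,900.00.
Margin of safety = (€42,123,900.00 − €32,059,814.79) ÷ €42,123,900.00 = 23.9%.

23.9%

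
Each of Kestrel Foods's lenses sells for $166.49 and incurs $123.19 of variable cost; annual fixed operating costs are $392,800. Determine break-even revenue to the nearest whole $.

CM per unit = $166.49 − $123.19 = $43.30; CM ratio = $43.30 / $166.49 = 0.2601.
Break-even sales = FC ÷ CM ratio = $392,800 × $166.49 / $43.30 = $1,510,330.

$1,510,330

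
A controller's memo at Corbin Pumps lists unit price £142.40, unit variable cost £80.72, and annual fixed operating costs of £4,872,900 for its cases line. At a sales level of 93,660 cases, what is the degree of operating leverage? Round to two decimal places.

Total contribution margin = 93,660 × £61.68 = £5,776,948.80.
Subtracting fixed costs: EBIT = £5,776,948.80 − £4,872,900 = £904,048.80.
So DOL = total CM / EBIT = £5,776,948.80 / £904,048.80 = 6.3901.

6.39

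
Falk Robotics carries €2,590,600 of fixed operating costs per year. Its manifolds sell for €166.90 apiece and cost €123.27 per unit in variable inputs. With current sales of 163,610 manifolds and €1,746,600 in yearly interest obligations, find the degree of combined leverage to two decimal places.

2.55

Contribution at this volume is 163,610 × €43.63 = €7,138,304.30.
Operating income = contribution − fixed costs = €7,138,304.30 − €2,590,600 = €4,547,704.30. Interest = €1,746,600.00, so EBIT − I = €2,801,104.30.
DCL = contribution ÷ (EBIT − I) = €7,138,304.30 ÷ €2,801,104.30 = 2.5484.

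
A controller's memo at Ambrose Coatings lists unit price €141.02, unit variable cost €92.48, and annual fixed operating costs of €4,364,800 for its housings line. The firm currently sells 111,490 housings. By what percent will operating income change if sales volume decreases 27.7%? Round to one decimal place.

-143.2%

Total contribution margin = 111,490 × €48.54 = €5,411,724.60.
Subtracting fixed costs: EBIT = €5,411,724.60 − €4,364,800 = €1,046,924.60.
So DOL = total CM / EBIT = €5,411,724.60 / €1,046,924.60 = 5.1692.
So EBIT moves 5.1692 × (-27.7%) = -143.2%.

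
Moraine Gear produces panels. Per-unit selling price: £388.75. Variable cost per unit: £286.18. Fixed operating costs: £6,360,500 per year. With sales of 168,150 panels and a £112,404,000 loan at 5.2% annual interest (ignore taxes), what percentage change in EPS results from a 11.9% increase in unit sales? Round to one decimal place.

At 168,150 units, contribution = 168,150 × £102.57 = £17,247,145.50.
Subtracting fixed costs: EBIT = £17,247,145.50 − £6,360,500 = £10,886,645.50.
After interest of £5,845,008.00, pre-tax earnings = £5,041,637.50.
Degree of combined leverage = contribution ÷ (EBIT − I) = £17,247,145.50 ÷ £5,041,637.50 = 3.4209.
EPS therefore changes by 3.4209 × (+11.9%) = +40.7%.

+40.7%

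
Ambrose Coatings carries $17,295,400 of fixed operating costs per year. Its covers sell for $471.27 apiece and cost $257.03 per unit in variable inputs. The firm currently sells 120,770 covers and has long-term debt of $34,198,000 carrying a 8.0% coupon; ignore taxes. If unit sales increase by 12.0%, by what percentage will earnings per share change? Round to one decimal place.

Total contribution margin = 120,770 × $214.24 = $25,873,764.80.
EBIT = $25,873,764.80 − $17,295,400 = $8,578,364.80.
Interest = $2,735,840.00, so EBIT − I = $5,842,524.80.
Degree of combined leverage = contribution ÷ (EBIT − I) = $25,873,764.80 ÷ $5,842,524.80 = 4.4285.
EPS therefore changes by 4.4285 × (+12.0%) = +53.1%.

+53.1%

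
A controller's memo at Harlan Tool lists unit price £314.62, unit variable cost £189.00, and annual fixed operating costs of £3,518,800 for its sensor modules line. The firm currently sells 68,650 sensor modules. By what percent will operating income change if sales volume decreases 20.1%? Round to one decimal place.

-34.0%

Total contribution margin = 68,650 × £125.62 = £8,623,813.00.
Subtracting fixed costs: EBIT = £8,623,813.00 − £3,518,800 = £5,105,013.00.
So DOL = total CM / EBIT = £8,623,813.00 / £5,105,013.00 = 1.6893.
Operating income changes by 1.6893 × -20.1% = -34.0%.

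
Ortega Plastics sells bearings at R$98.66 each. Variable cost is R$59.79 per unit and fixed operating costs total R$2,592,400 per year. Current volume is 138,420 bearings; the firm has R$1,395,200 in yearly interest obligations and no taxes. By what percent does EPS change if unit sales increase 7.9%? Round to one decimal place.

Contribution at this volume is 138,420 × R$38.87 = R$5,380,385.40.
Subtracting fixed costs: EBIT = R$5,380,385.40 − R$2,592,400 = R$2,787,985.40.
Interest = R$1,395,200.00, so EBIT − I = R$1,392,785.40.
DCL = total CM / (EBIT − I) = R$5,380,385.40 / R$1,392,785.40 = 3.8630.
%ΔEPS = DCL × %ΔSales = 3.8630 × +7.9% = +30.5%.

+30.5%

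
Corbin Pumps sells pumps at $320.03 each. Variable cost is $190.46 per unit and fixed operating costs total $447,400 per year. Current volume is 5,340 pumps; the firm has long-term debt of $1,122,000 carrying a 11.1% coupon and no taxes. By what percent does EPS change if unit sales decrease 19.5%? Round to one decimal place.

Contribution at this volume is 5,340 × $129.57 = $691,903.80.
EBIT = $691,903.80 − $447,400 = $244,503.80.
After interest of $124,542.00, pre-tax earnings = $119,961.80.
DCL = total CM / (EBIT − I) = $691,903.80 / $119,961.80 = 5.7677.
%ΔEPS = DCL × %ΔSales = 5.7677 × -19.5% = -112.5%.

-112.5%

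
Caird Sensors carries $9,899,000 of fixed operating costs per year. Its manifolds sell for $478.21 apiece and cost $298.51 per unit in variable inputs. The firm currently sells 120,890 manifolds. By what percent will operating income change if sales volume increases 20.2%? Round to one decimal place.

Contribution at this volume is 120,890 × $179.70 = $21,723,933.00.
Operating income = contribution − fixed costs = $21,723,933.00 − $9,899,000 = $11,824,933.00.
Degree of operating leverage = $21,723,933.00 / $11,824,933.00 = 1.8371.
So EBIT moves 1.8371 × (+20.2%) = +37.1%.

+37.1%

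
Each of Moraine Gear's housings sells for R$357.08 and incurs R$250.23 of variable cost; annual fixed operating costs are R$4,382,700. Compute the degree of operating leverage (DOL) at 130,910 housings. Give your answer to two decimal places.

Total contribution margin = 130,910 × R$106.85 = R$13,987,733.50.
EBIT = R$13,987,733.50 − R$4,382,700 = R$9,605,033.50.
DOL = contribution ÷ EBIT = R$13,987,733.50 ÷ R$9,605,033.50 = 1.4563.

1.46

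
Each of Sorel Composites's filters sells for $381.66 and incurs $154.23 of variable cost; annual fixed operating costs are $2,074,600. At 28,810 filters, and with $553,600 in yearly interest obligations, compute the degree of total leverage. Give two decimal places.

Total contribution margin = 28,810 × $227.43 = $6,552,258.30.
EBIT = $6,552,258.30 − $2,074,600 = $4,477,658.30. Interest = $553,600.00, so EBIT − I = $3,924,058.30.
DCL = contribution ÷ (EBIT − I) = $6,552,258.30 ÷ $3,924,058.30 = 1.6698.

1.67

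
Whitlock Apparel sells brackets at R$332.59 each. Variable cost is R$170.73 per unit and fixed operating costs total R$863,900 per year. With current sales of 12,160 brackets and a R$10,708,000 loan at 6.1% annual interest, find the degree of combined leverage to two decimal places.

4.36

Total contribution margin = 12,160 × R$161.86 = R$1,968,217.60.
Subtracting fixed costs: EBIT = R$1,968,217.60 − R$863,900 = R$1,104,317.60. Interest = R$653,188.00.
DOL = R$1,968,217.60 ÷ R$1,104,317.60 = 1.7823; DFL = R$1,104,317.60 ÷ R$451,129.60 = 2.4479.
Combined leverage = 1.7823 × 2.4479 = 4.3629.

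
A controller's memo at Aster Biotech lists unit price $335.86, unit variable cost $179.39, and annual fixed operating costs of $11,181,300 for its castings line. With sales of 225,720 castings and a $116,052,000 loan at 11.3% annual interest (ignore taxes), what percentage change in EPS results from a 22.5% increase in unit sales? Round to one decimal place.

Contribution at this volume is 225,720 × $156.47 = $35,318,408.40.
EBIT = $35,318,408.40 − $11,181,300 = $24,137,108.40.
Interest = $13,113,876.00, so EBIT − I = $11,023,232.40.
Degree of combined leverage = contribution ÷ (EBIT − I) = $35,318,408.40 ÷ $11,023,232.40 = 3.2040.
EPS therefore changes by 3.2040 × (+22.5%) = +72.1%.

+72.1%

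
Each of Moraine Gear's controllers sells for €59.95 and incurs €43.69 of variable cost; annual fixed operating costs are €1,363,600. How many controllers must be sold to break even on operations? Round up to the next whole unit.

83,863 controllers

Contribution margin per unit = €59.95 − €43.69 = €16.26.
Break-even Q = €1,363,600 / €16.26 = 83,862.24 → 83,863 controllers.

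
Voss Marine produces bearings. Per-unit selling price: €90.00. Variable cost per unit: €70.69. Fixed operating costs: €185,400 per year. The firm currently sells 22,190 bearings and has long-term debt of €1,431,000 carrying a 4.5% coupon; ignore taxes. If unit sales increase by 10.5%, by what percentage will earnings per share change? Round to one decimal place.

+25.2%

Total contribution margin = 22,190 × €19.31 = €428,488.90.
EBIT = €428,488.90 − €185,400 = €243,088.90.
Interest = €64,395.00, so EBIT − I = €178,693.90.
DCL = total CM / (EBIT − I) = €428,488.90 / €178,693.90 = 2.3979.
%ΔEPS = DCL × %ΔSales = 2.3979 × +10.5% = +25.2%.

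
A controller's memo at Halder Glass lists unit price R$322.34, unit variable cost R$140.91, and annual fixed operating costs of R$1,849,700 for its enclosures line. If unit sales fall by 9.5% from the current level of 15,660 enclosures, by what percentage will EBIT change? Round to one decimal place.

-27.2%

At 15,660 units, contribution = 15,660 × R$181.43 = R$2,841,193.80.
Subtracting fixed costs: EBIT = R$2,841,193.80 − R$1,849,700 = R$991,493.80.
So DOL = total CM / EBIT = R$2,841,193.80 / R$991,493.80 = 2.8656.
So EBIT moves 2.8656 × (-9.5%) = -27.2%.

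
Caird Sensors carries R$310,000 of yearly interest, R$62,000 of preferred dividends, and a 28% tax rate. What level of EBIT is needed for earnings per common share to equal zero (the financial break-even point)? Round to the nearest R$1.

R$396,111

Grossing the preferred dividend up to pre-tax terms: R$62,000 / (1 − 0.28) = R$86,111.11.
Financial break-even EBIT = interest + D_p ÷ (1 − t) = R$310,000 + R$86,111.11 = R$396,111.11.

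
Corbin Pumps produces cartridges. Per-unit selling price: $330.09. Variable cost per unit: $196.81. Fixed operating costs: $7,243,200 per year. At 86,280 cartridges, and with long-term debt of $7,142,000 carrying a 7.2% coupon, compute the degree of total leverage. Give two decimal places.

3.07

At 86,280 units, contribution = 86,280 × $133.28 = $11,499,398.40.
EBIT = $11,499,398.40 − $7,243,200 = $4,256,198.40. Interest = $514,224.00, so EBIT − I = $3,741,974.40.
DCL = contribution ÷ (EBIT − I) = $11,499,398.40 ÷ $3,741,974.40 = 3.0731.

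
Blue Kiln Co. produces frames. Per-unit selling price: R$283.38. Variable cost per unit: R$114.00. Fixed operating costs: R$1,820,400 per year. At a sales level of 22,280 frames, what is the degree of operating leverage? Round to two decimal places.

Total contribution margin = 22,280 × R$169.38 = R$3,773,786.40.
EBIT = R$3,773,786.40 − R$1,820,400 = R$1,953,386.40.
Degree of operating leverage = R$3,773,786.40 / R$1,953,386.40 = 1.9319.

1.93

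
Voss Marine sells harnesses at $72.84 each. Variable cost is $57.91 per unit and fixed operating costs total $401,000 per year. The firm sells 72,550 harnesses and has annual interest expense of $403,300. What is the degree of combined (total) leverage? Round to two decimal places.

Total contribution margin = 72,550 × $14.93 = $1,083,171.50.
EBIT = $1,083,171.50 − $401,000 = $682,171.50. Interest = $403,300.00.
DOL = $1,083,171.50 ÷ $682,171.50 = 1.5878; DFL = $682,171.50 ÷ $278,871.50 = 2.4462.
Combined leverage = 1.5878 × 2.4462 = 3.8841.

3.88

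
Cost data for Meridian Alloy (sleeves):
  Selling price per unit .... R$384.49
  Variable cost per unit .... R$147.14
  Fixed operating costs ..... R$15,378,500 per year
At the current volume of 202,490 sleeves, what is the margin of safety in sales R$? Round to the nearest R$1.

Unit CM = price − variable cost = R$384.49 − R$147.14 = R$237.35. Break-even units = R$15,378,500 ÷ R$237.35 = 64,792.50; break-even revenue = 64,792.50 × R$384.49 = R$24,912,068.53.
Current sales = 202,490 × R$384.49 = R$77,855,380.10.
Margin of safety = R$77,855,380.10 − R$24,912,068.53 = R$52,943,312.

R$52,943,312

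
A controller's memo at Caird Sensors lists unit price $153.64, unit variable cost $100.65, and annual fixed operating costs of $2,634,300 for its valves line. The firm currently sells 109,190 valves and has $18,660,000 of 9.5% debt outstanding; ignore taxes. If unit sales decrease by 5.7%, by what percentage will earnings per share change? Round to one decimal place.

Total contribution margin = 109,190 × $52.99 = $5,785,978.10.
Subtracting fixed costs: EBIT = $5,785,978.10 − $2,634,300 = $3,151,678.10.
Interest = $1,772,700.00, so EBIT − I = $1,378,978.10.
DCL = total CM / (EBIT − I) = $5,785,978.10 / $1,378,978.10 = 4.1958.
%ΔEPS = DCL × %ΔSales = 4.1958 × -5.7% = -23.9%.

-23.9%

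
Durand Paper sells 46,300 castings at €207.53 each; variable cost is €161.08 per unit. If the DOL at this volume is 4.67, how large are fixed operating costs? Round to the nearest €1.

€1,690,114

At 46,300 units, contribution = 46,300 × €46.45 = €2,150,635.00.
Since DOL = CM ÷ EBIT, EBIT = €2,150,635.00 ÷ 4.67 = €460,521.41.
And FC = contribution − EBIT = €2,150,635.00 − €460,521.41 = €1,690,114.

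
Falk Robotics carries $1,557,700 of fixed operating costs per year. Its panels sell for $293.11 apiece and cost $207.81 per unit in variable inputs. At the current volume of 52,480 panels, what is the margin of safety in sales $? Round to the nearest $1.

Each unit contributes $293.11 − $207.81 = $85.30. Break-even units = $1,557,700 ÷ $85.30 = 18,261.43; break-even revenue = 18,261.43 × $293.11 = $5,352,607.82.
Current sales = 52,480 × $293.11 = $15,382,412.80.
Margin of safety = $15,382,412.80 − $5,352,607.82 = $10,029,805.

$10,029,805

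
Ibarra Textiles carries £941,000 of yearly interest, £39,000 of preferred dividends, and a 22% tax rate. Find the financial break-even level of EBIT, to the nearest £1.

Grossing the preferred dividend up to pre-tax terms: £39,000 / (1 − 0.22) = £50,000.00.
EPS = 0 when EBIT covers interest plus the pre-tax preferred burden: £941,000 + £50,000.00 = £991,000.00.

£991,000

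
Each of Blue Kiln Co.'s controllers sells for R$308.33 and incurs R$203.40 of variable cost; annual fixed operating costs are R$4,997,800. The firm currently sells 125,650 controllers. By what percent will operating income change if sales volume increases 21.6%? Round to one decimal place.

At 125,650 units, contribution = 125,650 × R$104.93 = R$13,184,454.50.
Operating income = contribution − fixed costs = R$13,184,454.50 − R$4,997,800 = R$8,186,654.50.
Degree of operating leverage = R$13,184,454.50 / R$8,186,654.50 = 1.6105.
So EBIT moves 1.6105 × (+21.6%) = +34.8%.

+34.8%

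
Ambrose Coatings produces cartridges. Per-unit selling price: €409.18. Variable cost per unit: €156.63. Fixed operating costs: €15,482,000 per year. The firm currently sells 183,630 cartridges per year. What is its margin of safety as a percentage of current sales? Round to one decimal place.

Contribution margin per unit = €409.18 − €156.63 = €252.55. Break-even units = €15,482,000 ÷ €252.55 = 61,302.71; break-even revenue = 61,302.71 × €409.18 = €25,083,843.83.
Actual sales revenue = 183,630 × €409.18 = €75,137,723.40.
Margin of safety = (€75,137,723.40 − €25,083,843.83) ÷ €75,137,723.40 = 66.6%.

66.6%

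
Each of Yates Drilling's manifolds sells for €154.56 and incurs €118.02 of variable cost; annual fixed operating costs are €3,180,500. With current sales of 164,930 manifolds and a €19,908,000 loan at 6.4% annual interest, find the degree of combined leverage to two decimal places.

3.83

Contribution at this volume is 164,930 × €36.54 = €6,026,542.20.
Operating income = contribution − fixed costs = €6,026,542.20 − €3,180,500 = €2,846,042.20. Interest = €1,274,112.00.
DOL = €6,026,542.20 ÷ €2,846,042.20 = 2.1175; DFL = €2,846,042.20 ÷ €1,571,930.20 = 1.8105.
Combined leverage = 2.1175 × 1.8105 = 3.8337.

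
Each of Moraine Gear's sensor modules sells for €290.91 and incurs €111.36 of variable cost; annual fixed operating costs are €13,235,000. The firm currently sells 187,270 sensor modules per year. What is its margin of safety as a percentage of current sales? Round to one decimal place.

Unit CM = price − variable cost = €290.91 − €111.36 = €179.55. Break-even units = €13,235,000 ÷ €179.55 = 73,712.06; break-even revenue = 73,712.06 × €290.91 = €21,443,574.77.
Actual sales revenue = 187,270 × €290.91 = €54,478,715.70.
Margin of safety = (€54,478,715.70 − €21,443,574.77) ÷ €54,478,715.70 = 60.6%.

60.6%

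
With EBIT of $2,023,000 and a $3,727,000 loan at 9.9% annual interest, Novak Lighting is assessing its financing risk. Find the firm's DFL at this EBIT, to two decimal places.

Annual interest charges come to $368,973.00.
DFL = EBIT ÷ (EBIT − I) = $2,023,000 ÷ ($2,023,000 − $368,973.00) = $2,023,000 ÷ $1,654,027.00 = 1.2231.

1.22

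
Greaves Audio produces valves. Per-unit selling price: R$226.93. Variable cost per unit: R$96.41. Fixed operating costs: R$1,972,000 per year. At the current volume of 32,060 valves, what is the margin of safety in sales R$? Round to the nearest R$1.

Each unit contributes R$226.93 − R$96.41 = R$130.52. Break-even units = R$1,972,000 ÷ R$130.52 = 15,108.80; break-even revenue = 15,108.80 × R$226.93 = R$3,428,638.98.
Current sales = 32,060 × R$226.93 = R$7,275,375.80.
Margin of safety = R$7,275,375.80 − R$3,428,638.98 = R$3,846,737.

R$3,846,737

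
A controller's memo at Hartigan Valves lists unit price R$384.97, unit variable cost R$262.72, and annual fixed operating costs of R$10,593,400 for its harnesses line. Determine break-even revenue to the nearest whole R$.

Contribution margin per unit = R$384.97 − R$262.72 = R$122.25, a CM ratio of R$122.25 ÷ R$384.97 = 0.3176.
Break-even revenue = fixed costs × price ÷ CM = R$10,593,400 × R$384.97 ÷ R$122.25 = R$33,359,028.

R$33,359,028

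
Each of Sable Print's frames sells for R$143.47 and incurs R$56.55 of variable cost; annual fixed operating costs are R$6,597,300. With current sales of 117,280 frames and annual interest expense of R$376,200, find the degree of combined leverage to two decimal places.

Total contribution margin = 117,280 × R$86.92 = R$10,193,977.60.
EBIT = R$10,193,977.60 − R$6,597,300 = R$3,596,677.60. Interest = R$376,200.00, so EBIT − I = R$3,220,477.60.
DCL = contribution ÷ (EBIT − I) = R$10,193,977.60 ÷ R$3,220,477.60 = 3.1654.

3.17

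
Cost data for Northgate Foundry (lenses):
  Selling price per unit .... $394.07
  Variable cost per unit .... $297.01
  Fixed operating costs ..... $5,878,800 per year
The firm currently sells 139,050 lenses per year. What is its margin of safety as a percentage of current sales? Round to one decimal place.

56.4%

Contribution margin per unit = $394.07 − $297.01 = $97.06. Break-even units = $5,878,800 ÷ $97.06 = 60,568.72; break-even revenue = 60,568.72 × $394.07 = $23,868,315.64.
Current sales = 139,050 × $394.07 = $54,795,433.50.
Margin of safety = ($54,795,433.50 − $23,868,315.64) ÷ $54,795,433.50 = 56.4%.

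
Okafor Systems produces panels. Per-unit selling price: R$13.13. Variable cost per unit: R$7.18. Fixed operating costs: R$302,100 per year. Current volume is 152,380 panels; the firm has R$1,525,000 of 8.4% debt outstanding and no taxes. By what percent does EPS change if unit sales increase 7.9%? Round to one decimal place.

Contribution at this volume is 152,380 × R$5.95 = R$906,661.00.
Subtracting fixed costs: EBIT = R$906,661.00 − R$302,100 = R$604,561.00.
Interest = R$128,100.00, so EBIT − I = R$476,461.00.
Degree of combined leverage = contribution ÷ (EBIT − I) = R$906,661.00 ÷ R$476,461.00 = 1.9029.
EPS therefore changes by 1.9029 × (+7.9%) = +15.0%.

+15.0%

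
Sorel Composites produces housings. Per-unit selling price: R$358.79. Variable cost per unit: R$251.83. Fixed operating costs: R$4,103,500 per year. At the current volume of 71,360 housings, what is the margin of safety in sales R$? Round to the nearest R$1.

Unit CM = price − variable cost = R$358.79 − R$251.83 = R$106.96. Break-even units = R$4,103,500 ÷ R$106.96 = 38,364.81; break-even revenue = 38,364.81 × R$358.79 = R$13,764,909.92.
Current sales = 71,360 × R$358.79 = R$25,603,254.40.
Margin of safety = R$25,603,254.40 − R$13,764,909.92 = R$11,838,344.

R$11,838,344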